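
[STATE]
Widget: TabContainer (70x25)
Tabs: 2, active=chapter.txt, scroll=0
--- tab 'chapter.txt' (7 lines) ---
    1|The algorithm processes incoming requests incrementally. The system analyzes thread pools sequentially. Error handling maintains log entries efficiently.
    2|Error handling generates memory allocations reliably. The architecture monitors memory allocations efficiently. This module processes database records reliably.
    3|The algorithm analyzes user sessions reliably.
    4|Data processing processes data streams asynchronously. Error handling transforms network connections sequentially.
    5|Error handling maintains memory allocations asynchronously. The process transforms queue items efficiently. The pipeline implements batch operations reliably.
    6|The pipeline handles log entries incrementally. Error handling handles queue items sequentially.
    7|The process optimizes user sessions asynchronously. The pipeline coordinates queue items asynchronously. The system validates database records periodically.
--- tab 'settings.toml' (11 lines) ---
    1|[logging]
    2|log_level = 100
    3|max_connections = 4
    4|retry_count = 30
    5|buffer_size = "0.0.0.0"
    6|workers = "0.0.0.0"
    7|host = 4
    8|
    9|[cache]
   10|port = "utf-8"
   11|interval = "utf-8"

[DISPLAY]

[chapter.txt]│ settings.toml                                          
──────────────────────────────────────────────────────────────────────
The algorithm processes incoming requests incrementally. The system an
Error handling generates memory allocations reliably. The architecture
The algorithm analyzes user sessions reliably.                        
Data processing processes data streams asynchronously. Error handling 
Error handling maintains memory allocations asynchronously. The proces
The pipeline handles log entries incrementally. Error handling handles
The process optimizes user sessions asynchronously. The pipeline coord
                                                                      
                                                                      
                                                                      
                                                                      
                                                                      
                                                                      
                                                                      
                                                                      
                                                                      
                                                                      
                                                                      
                                                                      
                                                                      
                                                                      
                                                                      
                                                                      


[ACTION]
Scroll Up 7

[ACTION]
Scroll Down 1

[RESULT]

[chapter.txt]│ settings.toml                                          
──────────────────────────────────────────────────────────────────────
Error handling generates memory allocations reliably. The architecture
The algorithm analyzes user sessions reliably.                        
Data processing processes data streams asynchronously. Error handling 
Error handling maintains memory allocations asynchronously. The proces
The pipeline handles log entries incrementally. Error handling handles
The process optimizes user sessions asynchronously. The pipeline coord
                                                                      
                                                                      
                                                                      
                                                                      
                                                                      
                                                                      
                                                                      
                                                                      
                                                                      
                                                                      
                                                                      
                                                                      
                                                                      
                                                                      
                                                                      
                                                                      
                                                                      


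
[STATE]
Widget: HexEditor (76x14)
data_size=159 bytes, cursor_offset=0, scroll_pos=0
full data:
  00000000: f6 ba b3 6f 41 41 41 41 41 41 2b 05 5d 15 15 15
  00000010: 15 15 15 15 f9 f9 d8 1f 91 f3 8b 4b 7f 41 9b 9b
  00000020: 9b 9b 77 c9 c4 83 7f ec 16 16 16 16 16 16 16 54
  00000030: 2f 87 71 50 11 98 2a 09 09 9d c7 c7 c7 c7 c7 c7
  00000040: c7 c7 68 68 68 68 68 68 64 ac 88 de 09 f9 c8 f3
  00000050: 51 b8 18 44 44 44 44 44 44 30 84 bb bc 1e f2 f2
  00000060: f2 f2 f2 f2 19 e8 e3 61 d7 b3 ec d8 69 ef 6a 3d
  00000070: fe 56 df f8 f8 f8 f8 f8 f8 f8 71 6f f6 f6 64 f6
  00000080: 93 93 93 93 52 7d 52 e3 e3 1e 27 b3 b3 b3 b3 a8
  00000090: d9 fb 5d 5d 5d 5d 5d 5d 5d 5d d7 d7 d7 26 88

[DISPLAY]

00000000  F6 ba b3 6f 41 41 41 41  41 41 2b 05 5d 15 15 15  |...oAAAAAA+.]..
00000010  15 15 15 15 f9 f9 d8 1f  91 f3 8b 4b 7f 41 9b 9b  |...........K.A.
00000020  9b 9b 77 c9 c4 83 7f ec  16 16 16 16 16 16 16 54  |..w............
00000030  2f 87 71 50 11 98 2a 09  09 9d c7 c7 c7 c7 c7 c7  |/.qP..*........
00000040  c7 c7 68 68 68 68 68 68  64 ac 88 de 09 f9 c8 f3  |..hhhhhhd......
00000050  51 b8 18 44 44 44 44 44  44 30 84 bb bc 1e f2 f2  |Q..DDDDDD0.....
00000060  f2 f2 f2 f2 19 e8 e3 61  d7 b3 ec d8 69 ef 6a 3d  |.......a....i.j
00000070  fe 56 df f8 f8 f8 f8 f8  f8 f8 71 6f f6 f6 64 f6  |.V........qo..d
00000080  93 93 93 93 52 7d 52 e3  e3 1e 27 b3 b3 b3 b3 a8  |....R}R...'....
00000090  d9 fb 5d 5d 5d 5d 5d 5d  5d 5d d7 d7 d7 26 88     |..]]]]]]]]...&.
                                                                            
                                                                            
                                                                            
                                                                            


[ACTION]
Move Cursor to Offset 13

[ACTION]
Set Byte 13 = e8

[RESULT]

00000000  f6 ba b3 6f 41 41 41 41  41 41 2b 05 5d E8 15 15  |...oAAAAAA+.]..
00000010  15 15 15 15 f9 f9 d8 1f  91 f3 8b 4b 7f 41 9b 9b  |...........K.A.
00000020  9b 9b 77 c9 c4 83 7f ec  16 16 16 16 16 16 16 54  |..w............
00000030  2f 87 71 50 11 98 2a 09  09 9d c7 c7 c7 c7 c7 c7  |/.qP..*........
00000040  c7 c7 68 68 68 68 68 68  64 ac 88 de 09 f9 c8 f3  |..hhhhhhd......
00000050  51 b8 18 44 44 44 44 44  44 30 84 bb bc 1e f2 f2  |Q..DDDDDD0.....
00000060  f2 f2 f2 f2 19 e8 e3 61  d7 b3 ec d8 69 ef 6a 3d  |.......a....i.j
00000070  fe 56 df f8 f8 f8 f8 f8  f8 f8 71 6f f6 f6 64 f6  |.V........qo..d
00000080  93 93 93 93 52 7d 52 e3  e3 1e 27 b3 b3 b3 b3 a8  |....R}R...'....
00000090  d9 fb 5d 5d 5d 5d 5d 5d  5d 5d d7 d7 d7 26 88     |..]]]]]]]]...&.
                                                                            
                                                                            
                                                                            
                                                                            


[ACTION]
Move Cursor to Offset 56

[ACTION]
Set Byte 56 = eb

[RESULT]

00000000  f6 ba b3 6f 41 41 41 41  41 41 2b 05 5d e8 15 15  |...oAAAAAA+.]..
00000010  15 15 15 15 f9 f9 d8 1f  91 f3 8b 4b 7f 41 9b 9b  |...........K.A.
00000020  9b 9b 77 c9 c4 83 7f ec  16 16 16 16 16 16 16 54  |..w............
00000030  2f 87 71 50 11 98 2a 09  EB 9d c7 c7 c7 c7 c7 c7  |/.qP..*........
00000040  c7 c7 68 68 68 68 68 68  64 ac 88 de 09 f9 c8 f3  |..hhhhhhd......
00000050  51 b8 18 44 44 44 44 44  44 30 84 bb bc 1e f2 f2  |Q..DDDDDD0.....
00000060  f2 f2 f2 f2 19 e8 e3 61  d7 b3 ec d8 69 ef 6a 3d  |.......a....i.j
00000070  fe 56 df f8 f8 f8 f8 f8  f8 f8 71 6f f6 f6 64 f6  |.V........qo..d
00000080  93 93 93 93 52 7d 52 e3  e3 1e 27 b3 b3 b3 b3 a8  |....R}R...'....
00000090  d9 fb 5d 5d 5d 5d 5d 5d  5d 5d d7 d7 d7 26 88     |..]]]]]]]]...&.
                                                                            
                                                                            
                                                                            
                                                                            


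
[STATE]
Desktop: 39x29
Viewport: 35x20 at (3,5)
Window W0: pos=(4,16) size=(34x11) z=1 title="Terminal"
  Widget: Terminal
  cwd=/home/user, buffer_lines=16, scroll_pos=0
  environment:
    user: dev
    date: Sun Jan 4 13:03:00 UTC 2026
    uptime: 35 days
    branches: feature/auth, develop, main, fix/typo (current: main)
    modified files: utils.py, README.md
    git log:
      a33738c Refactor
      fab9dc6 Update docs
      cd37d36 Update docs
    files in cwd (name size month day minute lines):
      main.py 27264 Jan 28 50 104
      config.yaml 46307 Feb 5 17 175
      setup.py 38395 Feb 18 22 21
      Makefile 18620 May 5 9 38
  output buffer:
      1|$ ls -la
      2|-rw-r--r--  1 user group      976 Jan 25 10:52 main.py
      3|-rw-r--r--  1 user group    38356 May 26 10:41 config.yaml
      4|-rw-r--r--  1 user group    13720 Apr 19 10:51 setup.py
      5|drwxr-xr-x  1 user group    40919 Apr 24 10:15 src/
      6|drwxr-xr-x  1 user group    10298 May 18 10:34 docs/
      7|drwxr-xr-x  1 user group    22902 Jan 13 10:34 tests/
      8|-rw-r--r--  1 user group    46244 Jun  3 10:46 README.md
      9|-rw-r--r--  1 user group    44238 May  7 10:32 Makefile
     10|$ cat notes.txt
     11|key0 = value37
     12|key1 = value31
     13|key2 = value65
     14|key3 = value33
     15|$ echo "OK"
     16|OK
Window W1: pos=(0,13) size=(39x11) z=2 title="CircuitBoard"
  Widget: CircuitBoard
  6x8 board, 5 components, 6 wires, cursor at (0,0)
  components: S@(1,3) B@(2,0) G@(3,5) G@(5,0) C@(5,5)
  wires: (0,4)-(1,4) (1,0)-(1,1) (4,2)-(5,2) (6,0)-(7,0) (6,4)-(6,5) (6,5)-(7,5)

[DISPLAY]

                                   
                                   
                                   
                                   
                                   
                                   
                                   
                                   
━━━━━━━━━━━━━━━━━━━━━━━━━━━━━━━━━━━
ircuitBoard                        
───────────────────────────────────
 0 1 2 3 4 5                       
 [.]              ·                
                  │                
  · ─ ·       S   ·                
                                   
  B                                
                                   
━━━━━━━━━━━━━━━━━━━━━━━━━━━━━━━━━━━
 ┃drwxr-xr-x  1 user group    1029┃


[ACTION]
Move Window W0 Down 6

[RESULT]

                                   
                                   
                                   
                                   
                                   
                                   
                                   
                                   
━━━━━━━━━━━━━━━━━━━━━━━━━━━━━━━━━━━
ircuitBoard                        
───────────────────────────────────
 0 1 2 3 4 5                       
 [.]              ·                
                  │                
  · ─ ·       S   ·                
                                   
  B                                
                                   
━━━━━━━━━━━━━━━━━━━━━━━━━━━━━━━━━━━
 ┃-rw-r--r--  1 user group    1372┃


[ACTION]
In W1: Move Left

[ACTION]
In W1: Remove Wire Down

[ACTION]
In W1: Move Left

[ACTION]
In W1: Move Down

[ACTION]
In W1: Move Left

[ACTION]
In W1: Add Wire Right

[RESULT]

                                   
                                   
                                   
                                   
                                   
                                   
                                   
                                   
━━━━━━━━━━━━━━━━━━━━━━━━━━━━━━━━━━━
ircuitBoard                        
───────────────────────────────────
 0 1 2 3 4 5                       
                  ·                
                  │                
 [.]─ ·       S   ·                
                                   
  B                                
                                   
━━━━━━━━━━━━━━━━━━━━━━━━━━━━━━━━━━━
 ┃-rw-r--r--  1 user group    1372┃


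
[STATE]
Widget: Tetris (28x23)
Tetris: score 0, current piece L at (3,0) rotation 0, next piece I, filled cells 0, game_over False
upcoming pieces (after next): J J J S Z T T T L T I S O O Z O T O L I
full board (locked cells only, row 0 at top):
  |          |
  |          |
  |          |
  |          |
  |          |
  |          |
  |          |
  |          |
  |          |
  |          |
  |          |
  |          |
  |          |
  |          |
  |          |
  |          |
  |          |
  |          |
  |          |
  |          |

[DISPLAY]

     ▒    │Next:            
   ▒▒▒    │████             
          │                 
          │                 
          │                 
          │                 
          │Score:           
          │0                
          │                 
          │                 
          │                 
          │                 
          │                 
          │                 
          │                 
          │                 
          │                 
          │                 
          │                 
          │                 
          │                 
          │                 
          │                 


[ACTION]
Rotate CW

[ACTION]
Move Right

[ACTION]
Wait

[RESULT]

          │Next:            
    ▒     │████             
    ▒     │                 
    ▒▒    │                 
          │                 
          │                 
          │Score:           
          │0                
          │                 
          │                 
          │                 
          │                 
          │                 
          │                 
          │                 
          │                 
          │                 
          │                 
          │                 
          │                 
          │                 
          │                 
          │                 


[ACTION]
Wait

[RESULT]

          │Next:            
          │████             
    ▒     │                 
    ▒     │                 
    ▒▒    │                 
          │                 
          │Score:           
          │0                
          │                 
          │                 
          │                 
          │                 
          │                 
          │                 
          │                 
          │                 
          │                 
          │                 
          │                 
          │                 
          │                 
          │                 
          │                 


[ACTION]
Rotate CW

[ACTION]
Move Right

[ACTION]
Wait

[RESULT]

          │Next:            
          │████             
          │                 
     ▒▒▒  │                 
     ▒    │                 
          │                 
          │Score:           
          │0                
          │                 
          │                 
          │                 
          │                 
          │                 
          │                 
          │                 
          │                 
          │                 
          │                 
          │                 
          │                 
          │                 
          │                 
          │                 


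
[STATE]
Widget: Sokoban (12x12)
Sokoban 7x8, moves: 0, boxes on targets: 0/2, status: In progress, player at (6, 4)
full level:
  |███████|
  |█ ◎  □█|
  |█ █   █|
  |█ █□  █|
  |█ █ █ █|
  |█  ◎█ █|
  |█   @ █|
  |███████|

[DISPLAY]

███████     
█ ◎  □█     
█ █   █     
█ █□  █     
█ █ █ █     
█  ◎█ █     
█   @ █     
███████     
Moves: 0  0/
            
            
            


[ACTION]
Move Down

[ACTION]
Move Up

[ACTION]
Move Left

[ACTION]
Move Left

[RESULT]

███████     
█ ◎  □█     
█ █   █     
█ █□  █     
█ █ █ █     
█  ◎█ █     
█ @   █     
███████     
Moves: 2  0/
            
            
            


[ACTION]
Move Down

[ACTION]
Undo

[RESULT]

███████     
█ ◎  □█     
█ █   █     
█ █□  █     
█ █ █ █     
█  ◎█ █     
█  @  █     
███████     
Moves: 1  0/
            
            
            


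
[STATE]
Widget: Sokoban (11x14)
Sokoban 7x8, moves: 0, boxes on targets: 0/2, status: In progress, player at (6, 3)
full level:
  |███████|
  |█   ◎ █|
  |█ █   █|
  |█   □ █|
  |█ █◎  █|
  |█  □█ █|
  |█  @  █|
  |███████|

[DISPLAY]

███████    
█   ◎ █    
█ █   █    
█   □ █    
█ █◎  █    
█  □█ █    
█  @  █    
███████    
Moves: 0  0
           
           
           
           
           


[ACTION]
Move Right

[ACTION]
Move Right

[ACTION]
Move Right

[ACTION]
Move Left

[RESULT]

███████    
█   ◎ █    
█ █   █    
█   □ █    
█ █◎  █    
█  □█ █    
█   @ █    
███████    
Moves: 3  0
           
           
           
           
           


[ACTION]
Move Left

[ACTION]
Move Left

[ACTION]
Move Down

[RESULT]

███████    
█   ◎ █    
█ █   █    
█   □ █    
█ █◎  █    
█  □█ █    
█ @   █    
███████    
Moves: 5  0
           
           
           
           
           


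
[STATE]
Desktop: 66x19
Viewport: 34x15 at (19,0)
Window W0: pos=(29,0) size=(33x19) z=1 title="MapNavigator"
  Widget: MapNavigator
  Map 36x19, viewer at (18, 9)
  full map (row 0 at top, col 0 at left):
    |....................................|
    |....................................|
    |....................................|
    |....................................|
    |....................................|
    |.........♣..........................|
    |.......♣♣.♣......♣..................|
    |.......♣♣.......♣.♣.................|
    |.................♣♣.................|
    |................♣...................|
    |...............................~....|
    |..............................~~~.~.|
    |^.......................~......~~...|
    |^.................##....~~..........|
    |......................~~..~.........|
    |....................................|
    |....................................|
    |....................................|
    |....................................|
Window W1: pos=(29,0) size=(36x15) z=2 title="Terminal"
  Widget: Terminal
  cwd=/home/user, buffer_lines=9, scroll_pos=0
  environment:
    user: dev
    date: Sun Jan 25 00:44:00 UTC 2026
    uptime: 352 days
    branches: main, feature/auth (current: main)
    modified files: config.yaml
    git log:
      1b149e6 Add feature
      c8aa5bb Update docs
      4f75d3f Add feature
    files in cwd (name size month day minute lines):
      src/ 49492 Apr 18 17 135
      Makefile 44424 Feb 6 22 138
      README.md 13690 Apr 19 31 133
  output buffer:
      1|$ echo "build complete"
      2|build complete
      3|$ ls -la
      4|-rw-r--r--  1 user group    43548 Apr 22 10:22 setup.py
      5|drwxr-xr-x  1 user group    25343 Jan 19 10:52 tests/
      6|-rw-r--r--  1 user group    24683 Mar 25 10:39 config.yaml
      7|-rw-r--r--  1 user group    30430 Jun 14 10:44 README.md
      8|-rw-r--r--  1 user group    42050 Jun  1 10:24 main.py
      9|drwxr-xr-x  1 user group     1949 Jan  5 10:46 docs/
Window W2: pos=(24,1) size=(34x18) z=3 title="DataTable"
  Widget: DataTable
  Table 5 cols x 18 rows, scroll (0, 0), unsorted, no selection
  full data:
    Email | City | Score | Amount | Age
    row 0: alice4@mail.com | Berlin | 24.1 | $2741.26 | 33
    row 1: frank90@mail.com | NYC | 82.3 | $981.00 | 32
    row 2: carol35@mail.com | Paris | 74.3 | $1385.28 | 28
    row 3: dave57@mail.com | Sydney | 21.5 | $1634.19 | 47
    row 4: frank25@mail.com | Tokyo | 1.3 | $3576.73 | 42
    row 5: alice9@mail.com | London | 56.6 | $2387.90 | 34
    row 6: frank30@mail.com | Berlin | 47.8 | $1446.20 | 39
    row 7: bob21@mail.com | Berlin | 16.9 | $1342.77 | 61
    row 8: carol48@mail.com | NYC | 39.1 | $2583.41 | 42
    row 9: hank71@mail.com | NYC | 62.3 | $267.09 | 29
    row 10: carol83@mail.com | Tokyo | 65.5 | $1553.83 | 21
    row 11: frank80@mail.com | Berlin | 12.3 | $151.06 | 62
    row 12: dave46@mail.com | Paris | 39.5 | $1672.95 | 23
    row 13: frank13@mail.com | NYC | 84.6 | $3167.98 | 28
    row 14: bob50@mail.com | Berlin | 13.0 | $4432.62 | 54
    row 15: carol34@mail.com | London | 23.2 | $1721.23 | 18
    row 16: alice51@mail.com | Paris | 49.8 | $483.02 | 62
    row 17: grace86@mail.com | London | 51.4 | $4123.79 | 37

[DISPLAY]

          ┏━━━━━━━━━━━━━━━━━━━━━━━
     ┏━━━━━━━━━━━━━━━━━━━━━━━━━━━━
     ┃ DataTable                  
     ┠────────────────────────────
     ┃Email           │City  │Scor
     ┃────────────────┼──────┼────
     ┃alice4@mail.com │Berlin│24.1
     ┃frank90@mail.com│NYC   │82.3
     ┃carol35@mail.com│Paris │74.3
     ┃dave57@mail.com │Sydney│21.5
     ┃frank25@mail.com│Tokyo │1.3 
     ┃alice9@mail.com │London│56.6
     ┃frank30@mail.com│Berlin│47.8
     ┃bob21@mail.com  │Berlin│16.9
     ┃carol48@mail.com│NYC   │39.1


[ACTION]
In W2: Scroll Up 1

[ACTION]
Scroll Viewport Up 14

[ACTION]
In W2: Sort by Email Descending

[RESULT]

          ┏━━━━━━━━━━━━━━━━━━━━━━━
     ┏━━━━━━━━━━━━━━━━━━━━━━━━━━━━
     ┃ DataTable                  
     ┠────────────────────────────
     ┃Email          ▼│City  │Scor
     ┃────────────────┼──────┼────
     ┃hank71@mail.com │NYC   │62.3
     ┃grace86@mail.com│London│51.4
     ┃frank90@mail.com│NYC   │82.3
     ┃frank80@mail.com│Berlin│12.3
     ┃frank30@mail.com│Berlin│47.8
     ┃frank25@mail.com│Tokyo │1.3 
     ┃frank13@mail.com│NYC   │84.6
     ┃dave57@mail.com │Sydney│21.5
     ┃dave46@mail.com │Paris │39.5


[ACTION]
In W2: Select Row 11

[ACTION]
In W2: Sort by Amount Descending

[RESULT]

          ┏━━━━━━━━━━━━━━━━━━━━━━━
     ┏━━━━━━━━━━━━━━━━━━━━━━━━━━━━
     ┃ DataTable                  
     ┠────────────────────────────
     ┃Email           │City  │Scor
     ┃────────────────┼──────┼────
     ┃bob50@mail.com  │Berlin│13.0
     ┃grace86@mail.com│London│51.4
     ┃frank25@mail.com│Tokyo │1.3 
     ┃frank13@mail.com│NYC   │84.6
     ┃alice4@mail.com │Berlin│24.1
     ┃carol48@mail.com│NYC   │39.1
     ┃alice9@mail.com │London│56.6
     ┃carol34@mail.com│London│23.2
     ┃dave46@mail.com │Paris │39.5


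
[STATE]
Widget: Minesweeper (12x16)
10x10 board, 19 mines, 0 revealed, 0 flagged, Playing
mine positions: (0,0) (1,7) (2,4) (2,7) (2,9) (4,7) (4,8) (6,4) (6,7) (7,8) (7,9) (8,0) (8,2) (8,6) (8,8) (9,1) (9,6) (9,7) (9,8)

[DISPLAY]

■■■■■■■■■■  
■■■■■■■■■■  
■■■■■■■■■■  
■■■■■■■■■■  
■■■■■■■■■■  
■■■■■■■■■■  
■■■■■■■■■■  
■■■■■■■■■■  
■■■■■■■■■■  
■■■■■■■■■■  
            
            
            
            
            
            


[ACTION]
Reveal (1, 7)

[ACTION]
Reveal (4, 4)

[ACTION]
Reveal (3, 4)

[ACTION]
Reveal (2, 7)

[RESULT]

✹■■■■■■■■■  
■■■■■■■✹■■  
■■■■✹■■✹■✹  
■■■■■■■■■■  
■■■■■■■✹✹■  
■■■■■■■■■■  
■■■■✹■■✹■■  
■■■■■■■■✹✹  
✹■✹■■■✹■✹■  
■✹■■■■✹✹✹■  
            
            
            
            
            
            


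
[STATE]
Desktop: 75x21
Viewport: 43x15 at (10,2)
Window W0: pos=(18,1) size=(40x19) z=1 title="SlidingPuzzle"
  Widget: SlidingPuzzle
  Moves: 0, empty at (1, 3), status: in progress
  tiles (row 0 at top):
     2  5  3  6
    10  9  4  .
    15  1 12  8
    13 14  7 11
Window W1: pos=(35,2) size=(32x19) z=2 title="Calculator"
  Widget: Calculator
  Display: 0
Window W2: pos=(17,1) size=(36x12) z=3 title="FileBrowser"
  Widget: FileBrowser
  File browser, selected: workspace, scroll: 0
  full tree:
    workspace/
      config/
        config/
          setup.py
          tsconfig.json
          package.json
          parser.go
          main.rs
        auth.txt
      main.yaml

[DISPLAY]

       ┃ FileBrowser                      ┃
       ┠──────────────────────────────────┨
       ┃> [-] workspace/                  ┃
       ┃    [+] config/                   ┃
       ┃    main.yaml                     ┃
       ┃                                  ┃
       ┃                                  ┃
       ┃                                  ┃
       ┃                                  ┃
       ┃                                  ┃
       ┗━━━━━━━━━━━━━━━━━━━━━━━━━━━━━━━━━━┛
        ┃Moves: 0        ┃│ 0 │ . │ = │ + │
        ┃                ┃├───┼───┼───┼───┤
        ┃                ┃│ C │ MC│ MR│ M+│
        ┃                ┃└───┴───┴───┴───┘


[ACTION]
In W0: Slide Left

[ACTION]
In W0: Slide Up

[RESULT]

       ┃ FileBrowser                      ┃
       ┠──────────────────────────────────┨
       ┃> [-] workspace/                  ┃
       ┃    [+] config/                   ┃
       ┃    main.yaml                     ┃
       ┃                                  ┃
       ┃                                  ┃
       ┃                                  ┃
       ┃                                  ┃
       ┃                                  ┃
       ┗━━━━━━━━━━━━━━━━━━━━━━━━━━━━━━━━━━┛
        ┃Moves: 1        ┃│ 0 │ . │ = │ + │
        ┃                ┃├───┼───┼───┼───┤
        ┃                ┃│ C │ MC│ MR│ M+│
        ┃                ┃└───┴───┴───┴───┘


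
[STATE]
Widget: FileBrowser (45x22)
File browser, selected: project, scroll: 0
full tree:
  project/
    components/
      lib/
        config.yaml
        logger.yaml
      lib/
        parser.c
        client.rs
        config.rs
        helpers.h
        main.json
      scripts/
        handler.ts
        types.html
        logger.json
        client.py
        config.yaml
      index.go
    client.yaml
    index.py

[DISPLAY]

> [-] project/                               
    [+] components/                          
    client.yaml                              
    index.py                                 
                                             
                                             
                                             
                                             
                                             
                                             
                                             
                                             
                                             
                                             
                                             
                                             
                                             
                                             
                                             
                                             
                                             
                                             


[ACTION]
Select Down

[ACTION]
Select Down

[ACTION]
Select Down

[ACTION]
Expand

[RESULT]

  [-] project/                               
    [+] components/                          
    client.yaml                              
  > index.py                                 
                                             
                                             
                                             
                                             
                                             
                                             
                                             
                                             
                                             
                                             
                                             
                                             
                                             
                                             
                                             
                                             
                                             
                                             


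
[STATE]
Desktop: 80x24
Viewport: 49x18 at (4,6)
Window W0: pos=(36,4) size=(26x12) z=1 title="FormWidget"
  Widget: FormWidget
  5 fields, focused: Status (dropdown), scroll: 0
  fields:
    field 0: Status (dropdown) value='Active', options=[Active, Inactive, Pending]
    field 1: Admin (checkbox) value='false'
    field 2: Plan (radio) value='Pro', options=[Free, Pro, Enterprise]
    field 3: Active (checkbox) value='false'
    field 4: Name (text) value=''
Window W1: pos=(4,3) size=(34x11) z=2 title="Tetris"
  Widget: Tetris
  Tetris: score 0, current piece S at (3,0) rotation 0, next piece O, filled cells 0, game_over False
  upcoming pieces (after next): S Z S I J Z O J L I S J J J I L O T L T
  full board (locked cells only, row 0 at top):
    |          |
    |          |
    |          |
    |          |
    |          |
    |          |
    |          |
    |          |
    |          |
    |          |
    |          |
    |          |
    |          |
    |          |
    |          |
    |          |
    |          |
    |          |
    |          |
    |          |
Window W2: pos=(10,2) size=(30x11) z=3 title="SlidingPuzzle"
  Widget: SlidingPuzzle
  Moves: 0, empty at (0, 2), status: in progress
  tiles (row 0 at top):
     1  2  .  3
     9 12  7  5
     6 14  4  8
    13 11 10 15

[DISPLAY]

┃     ┃│  1 │  2 │    │  3 │       ┃─────────────
┃     ┃├────┼────┼────┼────┤       ┃tatus:     [A
┃     ┃│  9 │ 12 │  7 │  5 │       ┃dmin:      [ 
┃     ┃├────┼────┼────┼────┤       ┃lan:       ( 
┃     ┃│  6 │ 14 │  4 │  8 │       ┃ctive:     [ 
┃     ┃├────┼────┼────┼────┤       ┃ame:       [ 
┃     ┗━━━━━━━━━━━━━━━━━━━━━━━━━━━━┛             
┗━━━━━━━━━━━━━━━━━━━━━━━━━━━━━━━━┛               
                                ┃                
                                ┗━━━━━━━━━━━━━━━━
                                                 
                                                 
                                                 
                                                 
                                                 
                                                 
                                                 
                                                 


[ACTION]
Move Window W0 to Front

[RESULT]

┃     ┃│  1 │  2 │    │  3 │    ┠────────────────
┃     ┃├────┼────┼────┼────┤    ┃> Status:     [A
┃     ┃│  9 │ 12 │  7 │  5 │    ┃  Admin:      [ 
┃     ┃├────┼────┼────┼────┤    ┃  Plan:       ( 
┃     ┃│  6 │ 14 │  4 │  8 │    ┃  Active:     [ 
┃     ┃├────┼────┼────┼────┤    ┃  Name:       [ 
┃     ┗━━━━━━━━━━━━━━━━━━━━━━━━━┃                
┗━━━━━━━━━━━━━━━━━━━━━━━━━━━━━━━┃                
                                ┃                
                                ┗━━━━━━━━━━━━━━━━
                                                 
                                                 
                                                 
                                                 
                                                 
                                                 
                                                 
                                                 


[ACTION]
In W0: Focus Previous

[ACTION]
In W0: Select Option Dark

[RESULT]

┃     ┃│  1 │  2 │    │  3 │    ┠────────────────
┃     ┃├────┼────┼────┼────┤    ┃  Status:     [A
┃     ┃│  9 │ 12 │  7 │  5 │    ┃  Admin:      [ 
┃     ┃├────┼────┼────┼────┤    ┃  Plan:       ( 
┃     ┃│  6 │ 14 │  4 │  8 │    ┃  Active:     [ 
┃     ┃├────┼────┼────┼────┤    ┃> Name:       [ 
┃     ┗━━━━━━━━━━━━━━━━━━━━━━━━━┃                
┗━━━━━━━━━━━━━━━━━━━━━━━━━━━━━━━┃                
                                ┃                
                                ┗━━━━━━━━━━━━━━━━
                                                 
                                                 
                                                 
                                                 
                                                 
                                                 
                                                 
                                                 


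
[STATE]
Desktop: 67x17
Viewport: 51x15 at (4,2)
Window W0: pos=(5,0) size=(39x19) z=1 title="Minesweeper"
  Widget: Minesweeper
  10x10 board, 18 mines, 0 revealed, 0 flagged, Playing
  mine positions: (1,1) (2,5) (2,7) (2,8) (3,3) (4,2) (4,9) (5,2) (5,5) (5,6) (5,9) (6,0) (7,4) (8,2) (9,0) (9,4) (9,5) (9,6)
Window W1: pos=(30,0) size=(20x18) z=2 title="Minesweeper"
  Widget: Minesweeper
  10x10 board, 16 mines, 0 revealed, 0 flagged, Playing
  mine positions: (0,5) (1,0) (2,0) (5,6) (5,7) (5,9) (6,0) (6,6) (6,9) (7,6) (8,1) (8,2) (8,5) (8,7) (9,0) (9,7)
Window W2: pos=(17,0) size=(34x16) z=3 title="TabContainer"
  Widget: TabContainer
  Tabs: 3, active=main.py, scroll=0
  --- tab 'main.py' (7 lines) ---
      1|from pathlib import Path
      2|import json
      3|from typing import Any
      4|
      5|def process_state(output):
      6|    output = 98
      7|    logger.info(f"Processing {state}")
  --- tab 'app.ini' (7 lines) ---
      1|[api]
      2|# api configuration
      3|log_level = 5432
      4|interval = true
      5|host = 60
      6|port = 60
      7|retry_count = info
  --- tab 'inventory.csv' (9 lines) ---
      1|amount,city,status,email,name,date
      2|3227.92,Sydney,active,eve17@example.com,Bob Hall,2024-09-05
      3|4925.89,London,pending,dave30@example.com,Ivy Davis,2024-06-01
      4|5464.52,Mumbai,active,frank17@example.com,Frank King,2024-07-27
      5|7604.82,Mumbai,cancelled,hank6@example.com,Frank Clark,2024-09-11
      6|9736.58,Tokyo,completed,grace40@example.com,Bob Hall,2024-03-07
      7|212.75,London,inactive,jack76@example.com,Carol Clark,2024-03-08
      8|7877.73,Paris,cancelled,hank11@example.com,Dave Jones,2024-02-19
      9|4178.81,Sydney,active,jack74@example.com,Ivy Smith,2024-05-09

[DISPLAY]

 ┠───────────┠────────────────────────────────┨    
 ┃■■■■■■■■■■ ┃[main.py]│ app.ini │ inventory.c┃    
 ┃■■■■■■■■■■ ┃────────────────────────────────┃    
 ┃■■■■■■■■■■ ┃from pathlib import Path        ┃    
 ┃■■■■■■■■■■ ┃import json                     ┃    
 ┃■■■■■■■■■■ ┃from typing import Any          ┃    
 ┃■■■■■■■■■■ ┃                                ┃    
 ┃■■■■■■■■■■ ┃def process_state(output):      ┃    
 ┃■■■■■■■■■■ ┃    output = 98                 ┃    
 ┃■■■■■■■■■■ ┃    logger.info(f"Processing {st┃    
 ┃■■■■■■■■■■ ┃                                ┃    
 ┃           ┃                                ┃    
 ┃           ┃                                ┃    
 ┃           ┗━━━━━━━━━━━━━━━━━━━━━━━━━━━━━━━━┛    
 ┃                        ┃                  ┃     


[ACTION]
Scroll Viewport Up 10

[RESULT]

 ┏━━━━━━━━━━━┏━━━━━━━━━━━━━━━━━━━━━━━━━━━━━━━━┓    
 ┃ Minesweepe┃ TabContainer                   ┃    
 ┠───────────┠────────────────────────────────┨    
 ┃■■■■■■■■■■ ┃[main.py]│ app.ini │ inventory.c┃    
 ┃■■■■■■■■■■ ┃────────────────────────────────┃    
 ┃■■■■■■■■■■ ┃from pathlib import Path        ┃    
 ┃■■■■■■■■■■ ┃import json                     ┃    
 ┃■■■■■■■■■■ ┃from typing import Any          ┃    
 ┃■■■■■■■■■■ ┃                                ┃    
 ┃■■■■■■■■■■ ┃def process_state(output):      ┃    
 ┃■■■■■■■■■■ ┃    output = 98                 ┃    
 ┃■■■■■■■■■■ ┃    logger.info(f"Processing {st┃    
 ┃■■■■■■■■■■ ┃                                ┃    
 ┃           ┃                                ┃    
 ┃           ┃                                ┃    


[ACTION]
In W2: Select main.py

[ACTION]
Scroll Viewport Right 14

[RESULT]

━┏━━━━━━━━━━━━━━━━━━━━━━━━━━━━━━━━┓                
e┃ TabContainer                   ┃                
─┠────────────────────────────────┨                
 ┃[main.py]│ app.ini │ inventory.c┃                
 ┃────────────────────────────────┃                
 ┃from pathlib import Path        ┃                
 ┃import json                     ┃                
 ┃from typing import Any          ┃                
 ┃                                ┃                
 ┃def process_state(output):      ┃                
 ┃    output = 98                 ┃                
 ┃    logger.info(f"Processing {st┃                
 ┃                                ┃                
 ┃                                ┃                
 ┃                                ┃                
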